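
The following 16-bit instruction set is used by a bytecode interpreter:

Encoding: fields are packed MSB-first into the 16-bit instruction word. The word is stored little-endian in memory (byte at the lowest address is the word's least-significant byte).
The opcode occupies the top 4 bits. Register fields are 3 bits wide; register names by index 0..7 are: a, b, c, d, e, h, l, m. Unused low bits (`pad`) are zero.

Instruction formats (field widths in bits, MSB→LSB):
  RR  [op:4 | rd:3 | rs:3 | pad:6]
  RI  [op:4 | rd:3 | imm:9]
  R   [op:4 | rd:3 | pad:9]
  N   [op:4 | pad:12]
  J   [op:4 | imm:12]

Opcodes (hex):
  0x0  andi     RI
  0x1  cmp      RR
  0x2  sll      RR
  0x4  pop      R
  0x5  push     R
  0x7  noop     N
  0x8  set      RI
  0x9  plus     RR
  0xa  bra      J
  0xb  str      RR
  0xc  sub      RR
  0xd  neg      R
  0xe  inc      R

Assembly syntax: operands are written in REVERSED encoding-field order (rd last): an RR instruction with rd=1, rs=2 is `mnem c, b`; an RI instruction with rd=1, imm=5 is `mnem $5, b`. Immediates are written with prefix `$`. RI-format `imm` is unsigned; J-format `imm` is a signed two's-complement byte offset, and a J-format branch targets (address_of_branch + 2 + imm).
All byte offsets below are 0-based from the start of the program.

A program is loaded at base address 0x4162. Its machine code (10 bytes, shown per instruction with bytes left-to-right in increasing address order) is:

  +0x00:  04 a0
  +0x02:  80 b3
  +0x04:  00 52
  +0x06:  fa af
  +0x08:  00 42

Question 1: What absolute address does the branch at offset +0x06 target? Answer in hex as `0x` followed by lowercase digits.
[06] fa af → 0xaffa
  op=0xaffa>>12=0xa ⇒ bra (J)
  imm@[11:0]=0xffa (s12→-6) ⇒ $-6
  target = base 0x4162 + off 0x06 + 2 + imm -6 = 0x4164

0x4164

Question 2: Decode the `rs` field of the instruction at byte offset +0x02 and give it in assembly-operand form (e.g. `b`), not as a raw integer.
l

[02] 80 b3 → 0xb380
  top 4b → 0xb → str [RR]
  [11:9] rd=1 = b
  [8:6] rs=6 = l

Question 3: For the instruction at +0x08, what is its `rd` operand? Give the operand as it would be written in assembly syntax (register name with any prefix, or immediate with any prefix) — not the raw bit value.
b

+0x08: 00 42 ⇒ word 0x4200 (little)
  op=0x4200>>12=0x4 ⇒ pop (R)
  [11:9] rd=1 = b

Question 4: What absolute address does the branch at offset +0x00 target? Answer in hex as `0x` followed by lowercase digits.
off 0x00: read 04 a0 as little → 0xa004
  top 4b → 0xa → bra [J]
  [11:0] imm=4 = $4
  target = base 0x4162 + off 0x00 + 2 + imm 4 = 0x4168

0x4168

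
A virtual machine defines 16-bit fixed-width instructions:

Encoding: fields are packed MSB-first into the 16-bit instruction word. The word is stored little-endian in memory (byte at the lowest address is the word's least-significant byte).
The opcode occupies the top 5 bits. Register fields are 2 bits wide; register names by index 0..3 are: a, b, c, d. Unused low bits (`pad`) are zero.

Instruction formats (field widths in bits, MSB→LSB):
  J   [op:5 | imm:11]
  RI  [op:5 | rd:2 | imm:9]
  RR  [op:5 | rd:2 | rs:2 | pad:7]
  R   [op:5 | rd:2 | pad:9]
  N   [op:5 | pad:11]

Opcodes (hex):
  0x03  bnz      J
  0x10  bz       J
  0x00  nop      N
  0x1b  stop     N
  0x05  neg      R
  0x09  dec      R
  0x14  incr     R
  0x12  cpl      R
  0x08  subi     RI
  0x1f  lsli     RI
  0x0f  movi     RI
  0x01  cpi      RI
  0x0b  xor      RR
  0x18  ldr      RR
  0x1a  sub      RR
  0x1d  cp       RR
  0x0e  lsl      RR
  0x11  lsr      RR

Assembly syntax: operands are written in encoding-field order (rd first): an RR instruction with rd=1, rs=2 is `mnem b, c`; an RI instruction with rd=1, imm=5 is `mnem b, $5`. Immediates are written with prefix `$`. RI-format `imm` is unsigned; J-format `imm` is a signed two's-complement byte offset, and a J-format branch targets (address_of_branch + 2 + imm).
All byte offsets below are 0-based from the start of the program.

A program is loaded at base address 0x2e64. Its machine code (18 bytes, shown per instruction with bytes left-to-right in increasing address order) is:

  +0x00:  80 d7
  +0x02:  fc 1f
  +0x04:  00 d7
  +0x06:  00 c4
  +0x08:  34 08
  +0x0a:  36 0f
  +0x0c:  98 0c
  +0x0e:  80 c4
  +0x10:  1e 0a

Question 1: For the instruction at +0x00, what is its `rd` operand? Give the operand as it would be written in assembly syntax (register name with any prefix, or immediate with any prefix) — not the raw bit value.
d

+0x00: 80 d7 ⇒ word 0xd780 (little)
  top 5b → 0x1a → sub [RR]
  rd@[10:9]=0x3 ⇒ d
  rs@[8:7]=0x3 ⇒ d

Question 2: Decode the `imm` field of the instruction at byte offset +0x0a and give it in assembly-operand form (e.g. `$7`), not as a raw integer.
$310

off 0x0a: read 36 0f as little → 0x0f36
  opcode bits[15:11]=0x1: cpi/RI
  [10:9] rd=3 = d
  [8:0] imm=310 = $310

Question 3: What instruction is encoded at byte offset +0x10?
+0x10: 1e 0a ⇒ word 0x0a1e (little)
  op=0x0a1e>>11=0x1 ⇒ cpi (RI)
  rd@[10:9]=0x1 ⇒ b
  imm@[8:0]=0x1e ⇒ $30

cpi b, $30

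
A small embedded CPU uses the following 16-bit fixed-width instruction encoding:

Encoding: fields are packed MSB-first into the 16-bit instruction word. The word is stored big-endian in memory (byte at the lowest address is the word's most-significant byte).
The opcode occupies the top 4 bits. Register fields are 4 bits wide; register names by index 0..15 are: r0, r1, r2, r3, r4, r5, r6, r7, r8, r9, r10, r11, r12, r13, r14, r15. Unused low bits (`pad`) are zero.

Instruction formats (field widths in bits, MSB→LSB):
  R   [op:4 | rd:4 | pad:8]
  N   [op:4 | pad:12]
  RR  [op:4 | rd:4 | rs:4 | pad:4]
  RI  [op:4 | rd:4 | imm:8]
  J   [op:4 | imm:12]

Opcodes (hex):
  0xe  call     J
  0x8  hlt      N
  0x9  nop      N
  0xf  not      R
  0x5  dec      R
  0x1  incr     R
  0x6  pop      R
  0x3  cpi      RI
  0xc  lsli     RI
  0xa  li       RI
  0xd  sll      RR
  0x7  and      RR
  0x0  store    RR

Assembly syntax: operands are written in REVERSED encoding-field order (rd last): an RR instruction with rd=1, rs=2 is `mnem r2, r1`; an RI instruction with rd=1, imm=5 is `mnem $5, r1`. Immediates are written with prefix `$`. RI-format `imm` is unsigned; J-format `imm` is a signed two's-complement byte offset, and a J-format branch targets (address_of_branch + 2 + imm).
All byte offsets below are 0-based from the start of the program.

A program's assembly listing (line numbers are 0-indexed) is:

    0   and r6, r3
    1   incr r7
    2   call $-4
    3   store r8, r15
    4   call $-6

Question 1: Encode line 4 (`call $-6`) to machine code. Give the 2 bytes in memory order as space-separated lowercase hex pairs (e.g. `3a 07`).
ef fa

line 4 (call): pack op=0xe:4|imm=-6:12 = 0xeffa; big→ ef fa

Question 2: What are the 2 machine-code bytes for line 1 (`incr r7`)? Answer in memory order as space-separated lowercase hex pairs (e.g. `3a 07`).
1. incr fields op=0x1:4|rd=7:4|pad=0:8 → word 1700h → 17 00

17 00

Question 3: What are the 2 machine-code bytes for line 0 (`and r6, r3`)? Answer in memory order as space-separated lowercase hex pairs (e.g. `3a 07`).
73 60

L0: and op=0x7:4|rd=3:4|rs=6:4|pad=0:4 ⇒ 0x7360 ⇒ big 73 60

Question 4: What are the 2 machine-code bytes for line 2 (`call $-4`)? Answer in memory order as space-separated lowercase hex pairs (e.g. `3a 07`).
ef fc

L2: call op=0xe:4|imm=-4:12 ⇒ 0xeffc ⇒ big ef fc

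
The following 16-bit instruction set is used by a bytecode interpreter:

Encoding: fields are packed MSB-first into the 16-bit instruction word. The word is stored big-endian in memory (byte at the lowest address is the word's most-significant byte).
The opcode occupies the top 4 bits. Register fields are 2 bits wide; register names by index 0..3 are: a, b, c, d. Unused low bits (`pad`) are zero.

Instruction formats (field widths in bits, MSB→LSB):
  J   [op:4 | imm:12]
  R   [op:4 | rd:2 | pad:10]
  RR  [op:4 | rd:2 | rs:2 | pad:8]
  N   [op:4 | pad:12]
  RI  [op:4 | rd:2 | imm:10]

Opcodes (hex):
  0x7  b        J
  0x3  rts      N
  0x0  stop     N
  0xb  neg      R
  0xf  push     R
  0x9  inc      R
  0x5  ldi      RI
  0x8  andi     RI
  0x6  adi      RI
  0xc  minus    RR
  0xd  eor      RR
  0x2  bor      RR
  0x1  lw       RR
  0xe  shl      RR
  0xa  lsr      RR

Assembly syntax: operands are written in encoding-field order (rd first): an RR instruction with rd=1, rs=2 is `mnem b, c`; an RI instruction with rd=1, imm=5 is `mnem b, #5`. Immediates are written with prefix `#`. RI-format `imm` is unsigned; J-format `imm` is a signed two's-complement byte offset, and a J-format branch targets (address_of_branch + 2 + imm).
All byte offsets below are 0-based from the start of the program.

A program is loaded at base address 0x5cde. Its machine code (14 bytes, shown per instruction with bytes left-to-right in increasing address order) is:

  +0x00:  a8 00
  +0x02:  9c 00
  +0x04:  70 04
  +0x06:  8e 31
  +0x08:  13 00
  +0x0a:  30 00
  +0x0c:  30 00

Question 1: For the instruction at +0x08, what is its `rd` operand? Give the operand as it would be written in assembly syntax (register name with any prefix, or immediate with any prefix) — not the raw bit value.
a

+0x08: 13 00 ⇒ word 0x1300 (big)
  opcode bits[15:12]=0x1: lw/RR
  rd: (w>>10)&0x3=0x0 → a
  rs: (w>>8)&0x3=0x3 → d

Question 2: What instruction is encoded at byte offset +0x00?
[00] a8 00 → 0xa800
  top 4b → 0xa → lsr [RR]
  rd@[11:10]=0x2 ⇒ c
  rs@[9:8]=0x0 ⇒ a

lsr c, a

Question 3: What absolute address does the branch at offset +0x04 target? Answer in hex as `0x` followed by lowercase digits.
0x5ce8

off 0x04: read 70 04 as big → 0x7004
  op=0x7004>>12=0x7 ⇒ b (J)
  [11:0] imm=4 = #4
  target = base 0x5cde + off 0x04 + 2 + imm 4 = 0x5ce8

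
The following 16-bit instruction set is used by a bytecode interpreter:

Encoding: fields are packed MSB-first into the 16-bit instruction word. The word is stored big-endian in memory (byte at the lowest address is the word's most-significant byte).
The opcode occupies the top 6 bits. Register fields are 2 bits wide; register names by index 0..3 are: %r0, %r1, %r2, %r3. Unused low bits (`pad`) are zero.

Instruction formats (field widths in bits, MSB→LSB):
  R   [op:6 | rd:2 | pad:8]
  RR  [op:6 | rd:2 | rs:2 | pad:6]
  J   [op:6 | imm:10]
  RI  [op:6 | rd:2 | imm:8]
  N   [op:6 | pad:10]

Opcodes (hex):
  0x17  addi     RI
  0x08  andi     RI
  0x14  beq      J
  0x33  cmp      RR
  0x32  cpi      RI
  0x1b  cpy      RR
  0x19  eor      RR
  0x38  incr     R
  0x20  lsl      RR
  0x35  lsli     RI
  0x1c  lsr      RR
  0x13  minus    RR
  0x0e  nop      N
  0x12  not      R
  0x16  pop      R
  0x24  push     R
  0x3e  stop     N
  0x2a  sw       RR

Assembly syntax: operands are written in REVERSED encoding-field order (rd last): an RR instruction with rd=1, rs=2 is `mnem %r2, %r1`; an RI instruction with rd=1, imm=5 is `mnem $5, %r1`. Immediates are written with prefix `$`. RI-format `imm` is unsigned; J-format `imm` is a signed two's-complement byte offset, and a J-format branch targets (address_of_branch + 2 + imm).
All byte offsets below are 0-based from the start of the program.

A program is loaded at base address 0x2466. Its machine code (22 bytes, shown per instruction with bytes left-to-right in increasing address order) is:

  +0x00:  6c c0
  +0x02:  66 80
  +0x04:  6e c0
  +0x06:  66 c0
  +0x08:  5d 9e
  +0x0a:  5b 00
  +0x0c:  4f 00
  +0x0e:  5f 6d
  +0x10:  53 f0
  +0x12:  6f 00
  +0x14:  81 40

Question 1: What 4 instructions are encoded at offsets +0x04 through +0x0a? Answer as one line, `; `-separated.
cpy %r3, %r2; eor %r3, %r2; addi $158, %r1; pop %r3

[04] 6e c0 → 0x6ec0
  op=0x6ec0>>10=0x1b ⇒ cpy (RR)
  rd@[9:8]=0x2 ⇒ %r2
  rs@[7:6]=0x3 ⇒ %r3
[06] 66 c0 → 0x66c0
  op=0x66c0>>10=0x19 ⇒ eor (RR)
  rd@[9:8]=0x2 ⇒ %r2
  rs@[7:6]=0x3 ⇒ %r3
[08] 5d 9e → 0x5d9e
  op=0x5d9e>>10=0x17 ⇒ addi (RI)
  rd@[9:8]=0x1 ⇒ %r1
  imm@[7:0]=0x9e ⇒ $158
[0a] 5b 00 → 0x5b00
  op=0x5b00>>10=0x16 ⇒ pop (R)
  rd@[9:8]=0x3 ⇒ %r3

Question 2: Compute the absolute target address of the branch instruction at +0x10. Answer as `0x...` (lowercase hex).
0x2468

[10] 53 f0 → 0x53f0
  opcode bits[15:10]=0x14: beq/J
  [9:0] imm=1008 (s10→-16) = $-16
  target = base 0x2466 + off 0x10 + 2 + imm -16 = 0x2468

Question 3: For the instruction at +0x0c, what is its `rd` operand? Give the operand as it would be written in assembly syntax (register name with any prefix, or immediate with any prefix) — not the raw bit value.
[0c] 4f 00 → 0x4f00
  op=0x4f00>>10=0x13 ⇒ minus (RR)
  rd@[9:8]=0x3 ⇒ %r3
  rs@[7:6]=0x0 ⇒ %r0

%r3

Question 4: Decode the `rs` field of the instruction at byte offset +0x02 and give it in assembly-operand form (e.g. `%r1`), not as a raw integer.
[02] 66 80 → 0x6680
  top 6b → 0x19 → eor [RR]
  rd: (w>>8)&0x3=0x2 → %r2
  rs: (w>>6)&0x3=0x2 → %r2

%r2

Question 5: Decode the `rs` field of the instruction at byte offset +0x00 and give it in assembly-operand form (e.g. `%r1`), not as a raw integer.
off 0x00: read 6c c0 as big → 0x6cc0
  top 6b → 0x1b → cpy [RR]
  rd: (w>>8)&0x3=0x0 → %r0
  rs: (w>>6)&0x3=0x3 → %r3

%r3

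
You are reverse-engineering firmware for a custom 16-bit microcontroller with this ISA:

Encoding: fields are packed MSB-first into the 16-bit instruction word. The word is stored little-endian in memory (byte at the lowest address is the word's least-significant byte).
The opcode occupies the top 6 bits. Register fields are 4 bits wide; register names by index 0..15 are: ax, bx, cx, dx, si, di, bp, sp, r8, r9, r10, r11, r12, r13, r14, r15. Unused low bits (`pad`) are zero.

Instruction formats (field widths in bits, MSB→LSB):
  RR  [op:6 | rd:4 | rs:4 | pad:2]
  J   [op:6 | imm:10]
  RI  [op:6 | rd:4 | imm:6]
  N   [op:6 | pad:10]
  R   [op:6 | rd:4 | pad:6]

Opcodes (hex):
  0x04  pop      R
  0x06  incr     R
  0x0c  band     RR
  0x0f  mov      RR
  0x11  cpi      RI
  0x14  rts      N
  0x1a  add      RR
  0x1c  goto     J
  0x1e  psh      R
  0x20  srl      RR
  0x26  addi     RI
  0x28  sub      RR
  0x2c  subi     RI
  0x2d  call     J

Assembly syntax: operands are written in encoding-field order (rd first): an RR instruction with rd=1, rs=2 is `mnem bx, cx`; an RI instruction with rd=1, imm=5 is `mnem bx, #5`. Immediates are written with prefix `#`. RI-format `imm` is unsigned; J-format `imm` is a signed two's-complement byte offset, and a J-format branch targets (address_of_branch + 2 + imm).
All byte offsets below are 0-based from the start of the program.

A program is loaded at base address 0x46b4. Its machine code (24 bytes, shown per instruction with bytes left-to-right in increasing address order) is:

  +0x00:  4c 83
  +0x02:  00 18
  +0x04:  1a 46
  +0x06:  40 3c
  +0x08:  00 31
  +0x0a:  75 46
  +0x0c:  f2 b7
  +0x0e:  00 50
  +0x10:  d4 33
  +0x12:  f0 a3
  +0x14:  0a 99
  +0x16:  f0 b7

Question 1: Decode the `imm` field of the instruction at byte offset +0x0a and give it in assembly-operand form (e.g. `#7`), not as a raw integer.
#53

off 0x0a: read 75 46 as little → 0x4675
  top 6b → 0x11 → cpi [RI]
  rd: (w>>6)&0xf=0x9 → r9
  imm: (w>>0)&0x3f=0x35 → #53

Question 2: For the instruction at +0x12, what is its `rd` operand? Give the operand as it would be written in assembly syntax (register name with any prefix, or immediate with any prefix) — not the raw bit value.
r15

+0x12: f0 a3 ⇒ word 0xa3f0 (little)
  top 6b → 0x28 → sub [RR]
  rd@[9:6]=0xf ⇒ r15
  rs@[5:2]=0xc ⇒ r12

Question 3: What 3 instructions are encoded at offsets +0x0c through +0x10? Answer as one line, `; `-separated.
[0c] f2 b7 → 0xb7f2
  op=0xb7f2>>10=0x2d ⇒ call (J)
  [9:0] imm=1010 (s10→-14) = #-14
[0e] 00 50 → 0x5000
  op=0x5000>>10=0x14 ⇒ rts (N)
[10] d4 33 → 0x33d4
  op=0x33d4>>10=0xc ⇒ band (RR)
  [9:6] rd=15 = r15
  [5:2] rs=5 = di

call #-14; rts; band r15, di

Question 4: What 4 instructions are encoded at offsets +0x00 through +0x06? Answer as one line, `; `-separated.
srl r13, dx; incr ax; cpi r8, #26; mov bx, ax

off 0x00: read 4c 83 as little → 0x834c
  top 6b → 0x20 → srl [RR]
  [9:6] rd=13 = r13
  [5:2] rs=3 = dx
off 0x02: read 00 18 as little → 0x1800
  top 6b → 0x6 → incr [R]
  [9:6] rd=0 = ax
off 0x04: read 1a 46 as little → 0x461a
  top 6b → 0x11 → cpi [RI]
  [9:6] rd=8 = r8
  [5:0] imm=26 = #26
off 0x06: read 40 3c as little → 0x3c40
  top 6b → 0xf → mov [RR]
  [9:6] rd=1 = bx
  [5:2] rs=0 = ax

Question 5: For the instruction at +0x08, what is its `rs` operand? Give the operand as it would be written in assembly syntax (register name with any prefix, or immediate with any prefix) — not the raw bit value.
ax

@+08  little-endian(00 31) = 0x3100
  top 6b → 0xc → band [RR]
  [9:6] rd=4 = si
  [5:2] rs=0 = ax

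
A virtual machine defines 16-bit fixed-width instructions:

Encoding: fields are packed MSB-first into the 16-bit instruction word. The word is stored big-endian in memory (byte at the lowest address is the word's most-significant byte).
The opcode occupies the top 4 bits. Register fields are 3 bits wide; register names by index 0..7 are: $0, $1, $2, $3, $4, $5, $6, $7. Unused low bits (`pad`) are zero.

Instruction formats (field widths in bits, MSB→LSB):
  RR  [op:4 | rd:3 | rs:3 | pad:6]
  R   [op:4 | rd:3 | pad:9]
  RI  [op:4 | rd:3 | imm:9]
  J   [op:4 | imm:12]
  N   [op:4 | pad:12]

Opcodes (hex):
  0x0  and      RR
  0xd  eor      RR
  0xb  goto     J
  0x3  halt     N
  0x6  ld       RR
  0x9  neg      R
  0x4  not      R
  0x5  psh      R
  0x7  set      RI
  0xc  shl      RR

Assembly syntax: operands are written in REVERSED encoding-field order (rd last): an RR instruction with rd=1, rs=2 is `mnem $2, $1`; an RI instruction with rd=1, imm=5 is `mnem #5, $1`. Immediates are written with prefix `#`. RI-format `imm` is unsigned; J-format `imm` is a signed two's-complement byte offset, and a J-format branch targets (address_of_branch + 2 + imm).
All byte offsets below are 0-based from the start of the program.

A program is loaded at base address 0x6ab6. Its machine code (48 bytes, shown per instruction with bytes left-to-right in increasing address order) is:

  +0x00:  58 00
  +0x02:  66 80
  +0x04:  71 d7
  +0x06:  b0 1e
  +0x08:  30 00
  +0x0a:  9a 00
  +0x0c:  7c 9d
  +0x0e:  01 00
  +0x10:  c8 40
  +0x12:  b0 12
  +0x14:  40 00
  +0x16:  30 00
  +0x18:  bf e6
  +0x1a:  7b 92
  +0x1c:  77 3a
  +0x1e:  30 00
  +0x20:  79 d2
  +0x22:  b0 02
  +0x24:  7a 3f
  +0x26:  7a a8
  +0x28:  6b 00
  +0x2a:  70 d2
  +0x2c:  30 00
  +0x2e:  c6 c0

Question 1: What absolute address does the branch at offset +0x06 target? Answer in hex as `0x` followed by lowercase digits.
[06] b0 1e → 0xb01e
  top 4b → 0xb → goto [J]
  imm@[11:0]=0x1e ⇒ #30
  target = base 0x6ab6 + off 0x06 + 2 + imm 30 = 0x6adc

0x6adc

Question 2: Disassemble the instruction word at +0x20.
off 0x20: read 79 d2 as big → 0x79d2
  opcode bits[15:12]=0x7: set/RI
  rd: (w>>9)&0x7=0x4 → $4
  imm: (w>>0)&0x1ff=0x1d2 → #466

set #466, $4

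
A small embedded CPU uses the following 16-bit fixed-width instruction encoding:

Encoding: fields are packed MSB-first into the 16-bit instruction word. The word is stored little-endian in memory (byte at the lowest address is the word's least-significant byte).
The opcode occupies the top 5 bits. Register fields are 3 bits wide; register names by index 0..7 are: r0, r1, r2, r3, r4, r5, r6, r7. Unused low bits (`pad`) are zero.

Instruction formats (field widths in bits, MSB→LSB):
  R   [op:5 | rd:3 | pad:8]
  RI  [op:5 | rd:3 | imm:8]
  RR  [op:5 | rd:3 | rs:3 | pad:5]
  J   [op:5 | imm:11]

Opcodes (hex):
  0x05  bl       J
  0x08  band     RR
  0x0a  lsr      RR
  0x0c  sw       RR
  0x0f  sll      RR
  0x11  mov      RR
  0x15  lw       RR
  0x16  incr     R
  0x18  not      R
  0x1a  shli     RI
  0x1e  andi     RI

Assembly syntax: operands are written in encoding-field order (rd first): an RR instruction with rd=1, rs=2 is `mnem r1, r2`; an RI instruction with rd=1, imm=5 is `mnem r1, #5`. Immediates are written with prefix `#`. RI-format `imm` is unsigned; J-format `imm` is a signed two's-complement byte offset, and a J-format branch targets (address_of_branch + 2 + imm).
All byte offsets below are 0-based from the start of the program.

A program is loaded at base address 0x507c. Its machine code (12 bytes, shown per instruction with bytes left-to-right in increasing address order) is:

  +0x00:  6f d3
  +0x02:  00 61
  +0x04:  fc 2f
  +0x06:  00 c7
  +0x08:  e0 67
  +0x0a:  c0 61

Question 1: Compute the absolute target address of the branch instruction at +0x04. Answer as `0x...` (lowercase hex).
0x507e

+0x04: fc 2f ⇒ word 0x2ffc (little)
  op=0x2ffc>>11=0x5 ⇒ bl (J)
  imm@[10:0]=0x7fc (s11→-4) ⇒ #-4
  target = base 0x507c + off 0x04 + 2 + imm -4 = 0x507e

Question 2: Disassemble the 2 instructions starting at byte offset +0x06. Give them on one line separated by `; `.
+0x06: 00 c7 ⇒ word 0xc700 (little)
  opcode bits[15:11]=0x18: not/R
  rd: (w>>8)&0x7=0x7 → r7
+0x08: e0 67 ⇒ word 0x67e0 (little)
  opcode bits[15:11]=0xc: sw/RR
  rd: (w>>8)&0x7=0x7 → r7
  rs: (w>>5)&0x7=0x7 → r7

not r7; sw r7, r7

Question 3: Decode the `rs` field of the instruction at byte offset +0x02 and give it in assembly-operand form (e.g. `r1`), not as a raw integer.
r0

+0x02: 00 61 ⇒ word 0x6100 (little)
  opcode bits[15:11]=0xc: sw/RR
  rd@[10:8]=0x1 ⇒ r1
  rs@[7:5]=0x0 ⇒ r0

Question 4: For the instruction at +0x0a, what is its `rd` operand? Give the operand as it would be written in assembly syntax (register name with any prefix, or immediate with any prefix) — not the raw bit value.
r1

off 0x0a: read c0 61 as little → 0x61c0
  top 5b → 0xc → sw [RR]
  [10:8] rd=1 = r1
  [7:5] rs=6 = r6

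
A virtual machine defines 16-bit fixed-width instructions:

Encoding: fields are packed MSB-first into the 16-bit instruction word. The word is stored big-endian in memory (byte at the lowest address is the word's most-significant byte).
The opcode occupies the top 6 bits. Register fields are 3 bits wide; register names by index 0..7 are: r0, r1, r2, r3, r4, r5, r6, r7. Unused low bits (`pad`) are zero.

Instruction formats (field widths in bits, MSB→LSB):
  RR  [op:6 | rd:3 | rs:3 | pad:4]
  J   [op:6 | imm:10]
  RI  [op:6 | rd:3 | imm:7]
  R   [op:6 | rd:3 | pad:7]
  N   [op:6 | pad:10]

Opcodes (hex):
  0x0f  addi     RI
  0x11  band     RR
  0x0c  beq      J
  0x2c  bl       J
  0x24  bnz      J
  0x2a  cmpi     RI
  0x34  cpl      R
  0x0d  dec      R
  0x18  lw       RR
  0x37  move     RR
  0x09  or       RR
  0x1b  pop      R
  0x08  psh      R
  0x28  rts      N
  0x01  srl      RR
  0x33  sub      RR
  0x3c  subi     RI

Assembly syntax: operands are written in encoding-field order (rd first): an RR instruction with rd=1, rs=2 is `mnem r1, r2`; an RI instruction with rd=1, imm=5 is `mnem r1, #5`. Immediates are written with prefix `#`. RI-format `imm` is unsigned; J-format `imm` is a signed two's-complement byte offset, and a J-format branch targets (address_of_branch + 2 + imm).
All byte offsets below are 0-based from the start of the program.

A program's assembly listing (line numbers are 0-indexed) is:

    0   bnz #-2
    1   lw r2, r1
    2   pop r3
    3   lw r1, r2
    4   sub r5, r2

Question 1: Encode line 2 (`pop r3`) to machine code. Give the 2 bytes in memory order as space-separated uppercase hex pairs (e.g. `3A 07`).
6D 80

2. pop fields op=0x1b:6|rd=3:3|pad=0:7 → word 6d80h → 6d 80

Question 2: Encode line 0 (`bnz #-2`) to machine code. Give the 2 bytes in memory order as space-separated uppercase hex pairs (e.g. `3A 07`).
L0: bnz op=0x24:6|imm=-2:10 ⇒ 0x93fe ⇒ big 93 fe

93 FE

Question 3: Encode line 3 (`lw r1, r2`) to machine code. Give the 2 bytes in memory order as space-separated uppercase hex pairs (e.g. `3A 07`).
60 A0

3. lw fields op=0x18:6|rd=1:3|rs=2:3|pad=0:4 → word 60a0h → 60 a0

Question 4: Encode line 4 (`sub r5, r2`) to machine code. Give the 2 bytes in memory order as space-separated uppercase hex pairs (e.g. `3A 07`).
line 4 (sub): pack op=0x33:6|rd=5:3|rs=2:3|pad=0:4 = 0xcea0; big→ ce a0

CE A0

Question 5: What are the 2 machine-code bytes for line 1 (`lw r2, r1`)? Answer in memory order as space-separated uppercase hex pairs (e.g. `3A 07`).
L1: lw op=0x18:6|rd=2:3|rs=1:3|pad=0:4 ⇒ 0x6110 ⇒ big 61 10

61 10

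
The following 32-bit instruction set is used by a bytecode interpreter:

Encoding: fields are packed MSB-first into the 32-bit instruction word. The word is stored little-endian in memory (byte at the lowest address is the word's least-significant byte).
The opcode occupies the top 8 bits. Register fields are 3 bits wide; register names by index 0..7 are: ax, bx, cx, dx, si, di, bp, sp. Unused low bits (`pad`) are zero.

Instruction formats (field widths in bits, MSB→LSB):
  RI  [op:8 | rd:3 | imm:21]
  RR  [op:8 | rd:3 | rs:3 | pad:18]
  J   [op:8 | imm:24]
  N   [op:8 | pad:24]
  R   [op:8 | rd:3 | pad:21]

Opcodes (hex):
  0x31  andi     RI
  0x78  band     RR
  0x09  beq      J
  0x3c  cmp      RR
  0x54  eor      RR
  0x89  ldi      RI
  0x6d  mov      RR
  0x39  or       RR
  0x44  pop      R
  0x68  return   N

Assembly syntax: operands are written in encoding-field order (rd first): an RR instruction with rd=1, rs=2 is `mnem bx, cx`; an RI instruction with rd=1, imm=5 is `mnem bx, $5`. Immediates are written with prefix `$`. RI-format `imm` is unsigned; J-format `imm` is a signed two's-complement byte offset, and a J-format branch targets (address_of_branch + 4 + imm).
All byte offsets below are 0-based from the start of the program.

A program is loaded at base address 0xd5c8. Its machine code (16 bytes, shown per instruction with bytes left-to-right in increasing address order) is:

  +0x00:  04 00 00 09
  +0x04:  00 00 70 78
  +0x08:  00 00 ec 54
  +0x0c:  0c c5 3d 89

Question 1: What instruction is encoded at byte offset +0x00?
beq $4

off 0x00: read 04 00 00 09 as little → 0x09000004
  op=0x09000004>>24=0x9 ⇒ beq (J)
  imm@[23:0]=0x4 ⇒ $4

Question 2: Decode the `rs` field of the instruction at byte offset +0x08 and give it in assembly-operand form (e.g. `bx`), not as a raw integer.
dx

+0x08: 00 00 ec 54 ⇒ word 0x54ec0000 (little)
  top 8b → 0x54 → eor [RR]
  [23:21] rd=7 = sp
  [20:18] rs=3 = dx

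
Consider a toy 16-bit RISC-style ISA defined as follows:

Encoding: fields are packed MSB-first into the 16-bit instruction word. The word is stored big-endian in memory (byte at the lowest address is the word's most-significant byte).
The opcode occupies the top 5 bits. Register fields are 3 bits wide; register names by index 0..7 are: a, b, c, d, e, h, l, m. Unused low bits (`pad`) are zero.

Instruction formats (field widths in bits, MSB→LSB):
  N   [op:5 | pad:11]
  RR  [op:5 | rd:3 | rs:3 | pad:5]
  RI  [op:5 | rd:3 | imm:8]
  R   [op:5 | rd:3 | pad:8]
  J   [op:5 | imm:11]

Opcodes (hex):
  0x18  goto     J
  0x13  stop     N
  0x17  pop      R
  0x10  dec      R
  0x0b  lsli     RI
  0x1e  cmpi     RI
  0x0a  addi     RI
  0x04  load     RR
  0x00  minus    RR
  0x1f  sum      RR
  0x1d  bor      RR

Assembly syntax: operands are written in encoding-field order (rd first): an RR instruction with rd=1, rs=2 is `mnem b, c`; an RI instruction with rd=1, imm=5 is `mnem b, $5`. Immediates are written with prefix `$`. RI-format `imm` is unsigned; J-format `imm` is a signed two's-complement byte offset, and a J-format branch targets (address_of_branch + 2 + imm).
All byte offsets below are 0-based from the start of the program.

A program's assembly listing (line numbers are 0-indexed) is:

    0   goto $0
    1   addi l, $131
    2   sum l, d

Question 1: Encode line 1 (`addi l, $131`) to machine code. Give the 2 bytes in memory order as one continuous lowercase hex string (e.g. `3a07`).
1. addi fields op=0xa:5|rd=6:3|imm=131:8 → word 5683h → 56 83

5683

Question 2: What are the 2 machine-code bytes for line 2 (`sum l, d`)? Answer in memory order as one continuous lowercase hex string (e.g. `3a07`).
line 2 (sum): pack op=0x1f:5|rd=6:3|rs=3:3|pad=0:5 = 0xfe60; big→ fe 60

fe60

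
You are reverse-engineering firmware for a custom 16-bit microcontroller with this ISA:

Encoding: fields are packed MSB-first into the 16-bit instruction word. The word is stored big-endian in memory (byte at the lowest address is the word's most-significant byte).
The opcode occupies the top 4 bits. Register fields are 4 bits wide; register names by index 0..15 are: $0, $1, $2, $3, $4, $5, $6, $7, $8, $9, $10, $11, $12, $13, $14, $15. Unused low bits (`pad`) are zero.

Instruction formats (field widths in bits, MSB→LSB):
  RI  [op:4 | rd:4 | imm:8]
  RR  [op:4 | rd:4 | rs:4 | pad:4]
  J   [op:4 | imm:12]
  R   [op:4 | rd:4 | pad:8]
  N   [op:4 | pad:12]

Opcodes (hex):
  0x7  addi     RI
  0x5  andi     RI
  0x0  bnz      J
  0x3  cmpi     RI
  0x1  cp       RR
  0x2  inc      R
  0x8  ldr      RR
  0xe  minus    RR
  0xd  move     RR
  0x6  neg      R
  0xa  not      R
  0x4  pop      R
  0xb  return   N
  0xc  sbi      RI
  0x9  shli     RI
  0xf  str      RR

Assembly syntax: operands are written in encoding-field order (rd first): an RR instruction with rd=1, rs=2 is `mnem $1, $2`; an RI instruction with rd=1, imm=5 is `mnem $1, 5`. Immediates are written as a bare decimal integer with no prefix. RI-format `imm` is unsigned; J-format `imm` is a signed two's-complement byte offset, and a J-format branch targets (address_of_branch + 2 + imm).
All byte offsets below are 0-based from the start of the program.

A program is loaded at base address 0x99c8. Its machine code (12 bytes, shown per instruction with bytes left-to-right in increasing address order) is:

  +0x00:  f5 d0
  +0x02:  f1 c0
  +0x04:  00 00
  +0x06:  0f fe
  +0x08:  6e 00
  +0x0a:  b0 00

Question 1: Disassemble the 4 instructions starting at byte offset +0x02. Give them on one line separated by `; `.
str $1, $12; bnz 0; bnz -2; neg $14

@+02  big-endian(f1 c0) = 0xf1c0
  opcode bits[15:12]=0xf: str/RR
  rd@[11:8]=0x1 ⇒ $1
  rs@[7:4]=0xc ⇒ $12
@+04  big-endian(00 00) = 0x0000
  opcode bits[15:12]=0x0: bnz/J
  imm@[11:0]=0x0 ⇒ 0
@+06  big-endian(0f fe) = 0x0ffe
  opcode bits[15:12]=0x0: bnz/J
  imm@[11:0]=0xffe (s12→-2) ⇒ -2
@+08  big-endian(6e 00) = 0x6e00
  opcode bits[15:12]=0x6: neg/R
  rd@[11:8]=0xe ⇒ $14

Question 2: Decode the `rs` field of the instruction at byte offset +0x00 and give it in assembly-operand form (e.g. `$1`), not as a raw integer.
+0x00: f5 d0 ⇒ word 0xf5d0 (big)
  op=0xf5d0>>12=0xf ⇒ str (RR)
  rd@[11:8]=0x5 ⇒ $5
  rs@[7:4]=0xd ⇒ $13

$13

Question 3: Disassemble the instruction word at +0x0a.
off 0x0a: read b0 00 as big → 0xb000
  op=0xb000>>12=0xb ⇒ return (N)

return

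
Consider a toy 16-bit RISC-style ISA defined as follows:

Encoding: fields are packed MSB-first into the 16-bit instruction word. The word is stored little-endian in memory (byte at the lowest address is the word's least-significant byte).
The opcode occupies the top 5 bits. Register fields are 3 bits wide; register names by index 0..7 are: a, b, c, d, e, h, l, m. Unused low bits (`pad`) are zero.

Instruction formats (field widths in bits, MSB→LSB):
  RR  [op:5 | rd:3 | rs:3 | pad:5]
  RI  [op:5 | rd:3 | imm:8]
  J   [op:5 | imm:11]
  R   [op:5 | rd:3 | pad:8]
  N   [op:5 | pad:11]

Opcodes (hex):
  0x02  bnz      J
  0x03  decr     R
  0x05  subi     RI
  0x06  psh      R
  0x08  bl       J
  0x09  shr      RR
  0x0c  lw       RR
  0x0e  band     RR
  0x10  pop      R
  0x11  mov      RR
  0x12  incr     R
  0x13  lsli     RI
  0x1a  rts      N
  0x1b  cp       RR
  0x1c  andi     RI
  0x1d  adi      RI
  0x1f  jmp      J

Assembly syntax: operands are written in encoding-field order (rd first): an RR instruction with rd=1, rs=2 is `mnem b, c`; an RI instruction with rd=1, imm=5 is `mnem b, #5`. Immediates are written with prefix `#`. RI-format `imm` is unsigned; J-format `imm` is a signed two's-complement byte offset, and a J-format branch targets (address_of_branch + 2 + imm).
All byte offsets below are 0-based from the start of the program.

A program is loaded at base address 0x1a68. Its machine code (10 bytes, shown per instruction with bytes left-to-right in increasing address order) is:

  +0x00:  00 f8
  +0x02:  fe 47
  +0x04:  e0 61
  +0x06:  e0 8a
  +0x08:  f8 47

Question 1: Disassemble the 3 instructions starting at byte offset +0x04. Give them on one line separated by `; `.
lw b, m; mov c, m; bl #-8

+0x04: e0 61 ⇒ word 0x61e0 (little)
  op=0x61e0>>11=0xc ⇒ lw (RR)
  [10:8] rd=1 = b
  [7:5] rs=7 = m
+0x06: e0 8a ⇒ word 0x8ae0 (little)
  op=0x8ae0>>11=0x11 ⇒ mov (RR)
  [10:8] rd=2 = c
  [7:5] rs=7 = m
+0x08: f8 47 ⇒ word 0x47f8 (little)
  op=0x47f8>>11=0x8 ⇒ bl (J)
  [10:0] imm=2040 (s11→-8) = #-8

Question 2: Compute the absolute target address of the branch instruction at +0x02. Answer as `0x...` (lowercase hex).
0x1a6a

@+02  little-endian(fe 47) = 0x47fe
  op=0x47fe>>11=0x8 ⇒ bl (J)
  imm: (w>>0)&0x7ff=0x7fe (s11→-2) → #-2
  target = base 0x1a68 + off 0x02 + 2 + imm -2 = 0x1a6a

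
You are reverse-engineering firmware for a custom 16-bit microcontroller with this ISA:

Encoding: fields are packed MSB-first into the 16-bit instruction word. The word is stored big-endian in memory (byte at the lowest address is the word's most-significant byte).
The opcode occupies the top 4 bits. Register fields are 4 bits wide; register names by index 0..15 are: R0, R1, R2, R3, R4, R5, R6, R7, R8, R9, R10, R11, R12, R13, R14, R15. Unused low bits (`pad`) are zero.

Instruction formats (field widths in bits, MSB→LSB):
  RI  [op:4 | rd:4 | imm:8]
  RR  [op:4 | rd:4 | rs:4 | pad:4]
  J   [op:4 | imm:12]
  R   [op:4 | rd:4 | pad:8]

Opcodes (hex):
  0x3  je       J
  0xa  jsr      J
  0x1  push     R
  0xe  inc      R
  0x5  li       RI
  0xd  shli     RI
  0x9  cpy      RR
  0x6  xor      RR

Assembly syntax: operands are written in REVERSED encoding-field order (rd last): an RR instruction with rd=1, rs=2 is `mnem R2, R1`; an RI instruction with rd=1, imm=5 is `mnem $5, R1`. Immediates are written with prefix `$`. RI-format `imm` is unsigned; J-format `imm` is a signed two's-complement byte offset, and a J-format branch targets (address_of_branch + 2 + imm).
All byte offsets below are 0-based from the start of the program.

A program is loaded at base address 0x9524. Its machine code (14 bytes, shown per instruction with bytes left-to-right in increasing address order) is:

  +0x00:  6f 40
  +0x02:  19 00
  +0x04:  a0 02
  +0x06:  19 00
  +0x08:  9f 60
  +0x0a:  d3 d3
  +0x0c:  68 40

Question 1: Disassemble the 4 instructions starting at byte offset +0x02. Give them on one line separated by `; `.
@+02  big-endian(19 00) = 0x1900
  opcode bits[15:12]=0x1: push/R
  rd: (w>>8)&0xf=0x9 → R9
@+04  big-endian(a0 02) = 0xa002
  opcode bits[15:12]=0xa: jsr/J
  imm: (w>>0)&0xfff=0x2 → $2
@+06  big-endian(19 00) = 0x1900
  opcode bits[15:12]=0x1: push/R
  rd: (w>>8)&0xf=0x9 → R9
@+08  big-endian(9f 60) = 0x9f60
  opcode bits[15:12]=0x9: cpy/RR
  rd: (w>>8)&0xf=0xf → R15
  rs: (w>>4)&0xf=0x6 → R6

push R9; jsr $2; push R9; cpy R6, R15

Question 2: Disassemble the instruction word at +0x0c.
xor R4, R8

+0x0c: 68 40 ⇒ word 0x6840 (big)
  top 4b → 0x6 → xor [RR]
  [11:8] rd=8 = R8
  [7:4] rs=4 = R4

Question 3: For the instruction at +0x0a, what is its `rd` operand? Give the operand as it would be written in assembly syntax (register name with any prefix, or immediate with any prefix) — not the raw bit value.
R3

@+0a  big-endian(d3 d3) = 0xd3d3
  top 4b → 0xd → shli [RI]
  rd@[11:8]=0x3 ⇒ R3
  imm@[7:0]=0xd3 ⇒ $211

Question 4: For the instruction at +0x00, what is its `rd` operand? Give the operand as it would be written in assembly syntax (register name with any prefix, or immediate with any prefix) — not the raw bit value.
@+00  big-endian(6f 40) = 0x6f40
  top 4b → 0x6 → xor [RR]
  [11:8] rd=15 = R15
  [7:4] rs=4 = R4

R15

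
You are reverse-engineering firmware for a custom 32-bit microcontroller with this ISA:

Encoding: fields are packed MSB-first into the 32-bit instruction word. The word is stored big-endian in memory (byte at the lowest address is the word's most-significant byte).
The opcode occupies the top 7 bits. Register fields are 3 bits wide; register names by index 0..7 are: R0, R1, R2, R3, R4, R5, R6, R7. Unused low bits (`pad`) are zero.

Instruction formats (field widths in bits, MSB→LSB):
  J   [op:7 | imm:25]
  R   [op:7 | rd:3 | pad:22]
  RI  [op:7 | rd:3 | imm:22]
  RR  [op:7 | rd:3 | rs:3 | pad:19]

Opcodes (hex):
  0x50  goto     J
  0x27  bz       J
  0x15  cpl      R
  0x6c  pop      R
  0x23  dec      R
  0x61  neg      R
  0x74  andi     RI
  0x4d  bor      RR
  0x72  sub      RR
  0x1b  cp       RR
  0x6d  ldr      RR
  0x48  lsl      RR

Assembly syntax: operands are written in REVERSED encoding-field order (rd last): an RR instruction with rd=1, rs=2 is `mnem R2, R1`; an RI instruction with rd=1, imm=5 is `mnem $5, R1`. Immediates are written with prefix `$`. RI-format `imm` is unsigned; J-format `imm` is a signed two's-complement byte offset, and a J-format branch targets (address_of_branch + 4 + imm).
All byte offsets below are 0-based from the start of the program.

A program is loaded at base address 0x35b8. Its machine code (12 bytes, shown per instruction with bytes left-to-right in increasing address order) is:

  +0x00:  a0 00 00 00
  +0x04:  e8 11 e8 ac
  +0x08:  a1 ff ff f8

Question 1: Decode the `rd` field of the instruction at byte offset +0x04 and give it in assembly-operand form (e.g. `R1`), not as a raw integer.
R0

@+04  big-endian(e8 11 e8 ac) = 0xe811e8ac
  op=0xe811e8ac>>25=0x74 ⇒ andi (RI)
  rd: (w>>22)&0x7=0x0 → R0
  imm: (w>>0)&0x3fffff=0x11e8ac → $1173676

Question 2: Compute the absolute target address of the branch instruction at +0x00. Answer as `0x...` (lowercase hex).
off 0x00: read a0 00 00 00 as big → 0xa0000000
  opcode bits[31:25]=0x50: goto/J
  imm: (w>>0)&0x1ffffff=0x0 → $0
  target = base 0x35b8 + off 0x00 + 4 + imm 0 = 0x35bc

0x35bc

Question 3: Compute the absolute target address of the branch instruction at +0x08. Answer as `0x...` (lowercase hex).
0x35bc

@+08  big-endian(a1 ff ff f8) = 0xa1fffff8
  op=0xa1fffff8>>25=0x50 ⇒ goto (J)
  imm: (w>>0)&0x1ffffff=0x1fffff8 (s25→-8) → $-8
  target = base 0x35b8 + off 0x08 + 4 + imm -8 = 0x35bc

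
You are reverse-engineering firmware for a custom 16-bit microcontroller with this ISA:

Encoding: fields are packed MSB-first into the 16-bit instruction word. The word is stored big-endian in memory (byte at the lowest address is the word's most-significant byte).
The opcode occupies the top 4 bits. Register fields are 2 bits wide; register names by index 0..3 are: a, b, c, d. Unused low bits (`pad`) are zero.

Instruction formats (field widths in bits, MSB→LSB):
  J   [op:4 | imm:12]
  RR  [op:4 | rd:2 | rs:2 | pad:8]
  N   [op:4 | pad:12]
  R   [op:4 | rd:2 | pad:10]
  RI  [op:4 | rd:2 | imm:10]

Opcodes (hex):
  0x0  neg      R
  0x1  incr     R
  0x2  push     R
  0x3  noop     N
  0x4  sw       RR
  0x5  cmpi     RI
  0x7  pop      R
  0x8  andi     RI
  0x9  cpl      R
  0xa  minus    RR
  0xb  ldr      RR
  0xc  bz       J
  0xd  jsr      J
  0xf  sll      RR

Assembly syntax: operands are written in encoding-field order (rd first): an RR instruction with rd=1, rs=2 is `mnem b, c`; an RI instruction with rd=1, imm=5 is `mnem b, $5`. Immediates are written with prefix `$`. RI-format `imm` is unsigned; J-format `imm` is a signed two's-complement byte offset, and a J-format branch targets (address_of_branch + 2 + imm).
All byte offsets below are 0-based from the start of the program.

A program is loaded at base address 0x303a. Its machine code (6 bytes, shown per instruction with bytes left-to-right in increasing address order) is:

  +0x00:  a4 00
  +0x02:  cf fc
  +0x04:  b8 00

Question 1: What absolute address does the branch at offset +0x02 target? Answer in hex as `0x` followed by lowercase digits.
0x303a

+0x02: cf fc ⇒ word 0xcffc (big)
  op=0xcffc>>12=0xc ⇒ bz (J)
  imm: (w>>0)&0xfff=0xffc (s12→-4) → $-4
  target = base 0x303a + off 0x02 + 2 + imm -4 = 0x303a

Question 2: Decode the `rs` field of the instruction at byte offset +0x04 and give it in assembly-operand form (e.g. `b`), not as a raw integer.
off 0x04: read b8 00 as big → 0xb800
  top 4b → 0xb → ldr [RR]
  rd@[11:10]=0x2 ⇒ c
  rs@[9:8]=0x0 ⇒ a

a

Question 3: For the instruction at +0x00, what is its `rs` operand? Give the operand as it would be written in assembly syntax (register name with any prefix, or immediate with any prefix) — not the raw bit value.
a

[00] a4 00 → 0xa400
  top 4b → 0xa → minus [RR]
  [11:10] rd=1 = b
  [9:8] rs=0 = a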